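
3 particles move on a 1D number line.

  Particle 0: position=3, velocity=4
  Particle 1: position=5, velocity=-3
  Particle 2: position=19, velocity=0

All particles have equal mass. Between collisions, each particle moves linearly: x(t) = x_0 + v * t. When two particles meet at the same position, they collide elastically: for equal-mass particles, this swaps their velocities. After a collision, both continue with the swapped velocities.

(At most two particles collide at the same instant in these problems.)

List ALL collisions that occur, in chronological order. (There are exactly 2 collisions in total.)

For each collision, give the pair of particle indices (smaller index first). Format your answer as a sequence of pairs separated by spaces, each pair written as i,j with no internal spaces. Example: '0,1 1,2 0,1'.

Answer: 0,1 1,2

Derivation:
Collision at t=2/7: particles 0 and 1 swap velocities; positions: p0=29/7 p1=29/7 p2=19; velocities now: v0=-3 v1=4 v2=0
Collision at t=4: particles 1 and 2 swap velocities; positions: p0=-7 p1=19 p2=19; velocities now: v0=-3 v1=0 v2=4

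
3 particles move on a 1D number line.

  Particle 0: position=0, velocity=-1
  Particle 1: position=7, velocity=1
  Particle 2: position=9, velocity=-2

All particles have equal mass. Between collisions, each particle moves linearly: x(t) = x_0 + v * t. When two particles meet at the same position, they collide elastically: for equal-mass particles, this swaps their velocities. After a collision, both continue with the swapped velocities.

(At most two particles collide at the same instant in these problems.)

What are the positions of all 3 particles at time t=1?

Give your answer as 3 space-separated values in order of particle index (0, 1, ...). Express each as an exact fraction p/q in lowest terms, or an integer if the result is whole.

Answer: -1 7 8

Derivation:
Collision at t=2/3: particles 1 and 2 swap velocities; positions: p0=-2/3 p1=23/3 p2=23/3; velocities now: v0=-1 v1=-2 v2=1
Advance to t=1 (no further collisions before then); velocities: v0=-1 v1=-2 v2=1; positions = -1 7 8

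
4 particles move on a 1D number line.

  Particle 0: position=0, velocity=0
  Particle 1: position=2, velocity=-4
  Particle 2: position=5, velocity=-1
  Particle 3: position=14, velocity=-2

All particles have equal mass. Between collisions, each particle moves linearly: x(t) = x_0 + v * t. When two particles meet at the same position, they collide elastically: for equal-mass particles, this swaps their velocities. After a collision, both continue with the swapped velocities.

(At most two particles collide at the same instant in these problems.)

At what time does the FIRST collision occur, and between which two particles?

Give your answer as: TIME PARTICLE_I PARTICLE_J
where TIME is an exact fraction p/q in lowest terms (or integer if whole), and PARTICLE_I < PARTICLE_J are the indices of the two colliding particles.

Pair (0,1): pos 0,2 vel 0,-4 -> gap=2, closing at 4/unit, collide at t=1/2
Pair (1,2): pos 2,5 vel -4,-1 -> not approaching (rel speed -3 <= 0)
Pair (2,3): pos 5,14 vel -1,-2 -> gap=9, closing at 1/unit, collide at t=9
Earliest collision: t=1/2 between 0 and 1

Answer: 1/2 0 1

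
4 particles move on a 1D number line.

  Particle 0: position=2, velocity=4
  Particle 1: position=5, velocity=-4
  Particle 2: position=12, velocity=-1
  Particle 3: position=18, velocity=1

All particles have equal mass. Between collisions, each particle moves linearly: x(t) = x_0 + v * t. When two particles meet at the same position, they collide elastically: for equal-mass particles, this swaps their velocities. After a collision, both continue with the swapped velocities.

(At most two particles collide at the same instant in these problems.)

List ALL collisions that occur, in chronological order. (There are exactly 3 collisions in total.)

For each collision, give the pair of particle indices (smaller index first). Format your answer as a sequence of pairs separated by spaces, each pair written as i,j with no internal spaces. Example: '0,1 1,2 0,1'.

Answer: 0,1 1,2 2,3

Derivation:
Collision at t=3/8: particles 0 and 1 swap velocities; positions: p0=7/2 p1=7/2 p2=93/8 p3=147/8; velocities now: v0=-4 v1=4 v2=-1 v3=1
Collision at t=2: particles 1 and 2 swap velocities; positions: p0=-3 p1=10 p2=10 p3=20; velocities now: v0=-4 v1=-1 v2=4 v3=1
Collision at t=16/3: particles 2 and 3 swap velocities; positions: p0=-49/3 p1=20/3 p2=70/3 p3=70/3; velocities now: v0=-4 v1=-1 v2=1 v3=4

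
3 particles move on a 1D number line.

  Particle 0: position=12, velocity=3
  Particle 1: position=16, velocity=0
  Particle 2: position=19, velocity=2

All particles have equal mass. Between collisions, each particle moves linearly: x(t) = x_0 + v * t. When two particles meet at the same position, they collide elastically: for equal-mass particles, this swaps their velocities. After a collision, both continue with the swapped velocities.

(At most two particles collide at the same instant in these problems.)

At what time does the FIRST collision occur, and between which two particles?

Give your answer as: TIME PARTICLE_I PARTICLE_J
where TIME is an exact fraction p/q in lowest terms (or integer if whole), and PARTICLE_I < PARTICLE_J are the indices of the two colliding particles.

Pair (0,1): pos 12,16 vel 3,0 -> gap=4, closing at 3/unit, collide at t=4/3
Pair (1,2): pos 16,19 vel 0,2 -> not approaching (rel speed -2 <= 0)
Earliest collision: t=4/3 between 0 and 1

Answer: 4/3 0 1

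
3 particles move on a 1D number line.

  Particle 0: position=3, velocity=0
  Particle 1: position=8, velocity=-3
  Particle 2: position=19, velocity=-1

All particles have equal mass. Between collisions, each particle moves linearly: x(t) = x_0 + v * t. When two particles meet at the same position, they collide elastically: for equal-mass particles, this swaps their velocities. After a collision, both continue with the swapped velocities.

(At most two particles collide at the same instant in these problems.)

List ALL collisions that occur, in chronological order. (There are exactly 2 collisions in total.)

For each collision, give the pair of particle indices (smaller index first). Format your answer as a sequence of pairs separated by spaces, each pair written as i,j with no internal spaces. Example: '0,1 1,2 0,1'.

Answer: 0,1 1,2

Derivation:
Collision at t=5/3: particles 0 and 1 swap velocities; positions: p0=3 p1=3 p2=52/3; velocities now: v0=-3 v1=0 v2=-1
Collision at t=16: particles 1 and 2 swap velocities; positions: p0=-40 p1=3 p2=3; velocities now: v0=-3 v1=-1 v2=0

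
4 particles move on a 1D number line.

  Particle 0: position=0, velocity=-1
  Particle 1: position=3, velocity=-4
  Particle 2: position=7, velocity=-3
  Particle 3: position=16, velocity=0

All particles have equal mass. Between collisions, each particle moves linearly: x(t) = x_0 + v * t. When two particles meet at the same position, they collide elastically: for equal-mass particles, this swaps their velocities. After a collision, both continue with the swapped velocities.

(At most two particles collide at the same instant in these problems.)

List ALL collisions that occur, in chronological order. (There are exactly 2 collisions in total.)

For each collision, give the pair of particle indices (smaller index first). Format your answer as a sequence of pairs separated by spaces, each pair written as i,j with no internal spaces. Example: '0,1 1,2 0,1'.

Answer: 0,1 1,2

Derivation:
Collision at t=1: particles 0 and 1 swap velocities; positions: p0=-1 p1=-1 p2=4 p3=16; velocities now: v0=-4 v1=-1 v2=-3 v3=0
Collision at t=7/2: particles 1 and 2 swap velocities; positions: p0=-11 p1=-7/2 p2=-7/2 p3=16; velocities now: v0=-4 v1=-3 v2=-1 v3=0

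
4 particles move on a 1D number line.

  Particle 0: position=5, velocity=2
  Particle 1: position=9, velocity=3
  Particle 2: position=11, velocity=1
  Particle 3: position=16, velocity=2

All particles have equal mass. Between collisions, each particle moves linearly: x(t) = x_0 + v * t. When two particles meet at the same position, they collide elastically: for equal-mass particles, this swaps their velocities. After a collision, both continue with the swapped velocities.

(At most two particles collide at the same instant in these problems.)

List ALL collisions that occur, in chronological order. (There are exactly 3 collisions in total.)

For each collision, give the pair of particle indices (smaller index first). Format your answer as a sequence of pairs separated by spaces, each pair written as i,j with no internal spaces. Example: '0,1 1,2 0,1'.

Answer: 1,2 0,1 2,3

Derivation:
Collision at t=1: particles 1 and 2 swap velocities; positions: p0=7 p1=12 p2=12 p3=18; velocities now: v0=2 v1=1 v2=3 v3=2
Collision at t=6: particles 0 and 1 swap velocities; positions: p0=17 p1=17 p2=27 p3=28; velocities now: v0=1 v1=2 v2=3 v3=2
Collision at t=7: particles 2 and 3 swap velocities; positions: p0=18 p1=19 p2=30 p3=30; velocities now: v0=1 v1=2 v2=2 v3=3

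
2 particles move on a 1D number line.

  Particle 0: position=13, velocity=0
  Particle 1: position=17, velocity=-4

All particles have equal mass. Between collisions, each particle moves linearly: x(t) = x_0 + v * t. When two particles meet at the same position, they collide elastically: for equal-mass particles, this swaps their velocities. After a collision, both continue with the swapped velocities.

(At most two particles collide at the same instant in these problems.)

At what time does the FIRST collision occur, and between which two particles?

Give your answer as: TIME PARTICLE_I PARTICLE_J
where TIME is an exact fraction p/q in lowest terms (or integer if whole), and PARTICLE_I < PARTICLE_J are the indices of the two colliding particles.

Answer: 1 0 1

Derivation:
Pair (0,1): pos 13,17 vel 0,-4 -> gap=4, closing at 4/unit, collide at t=1
Earliest collision: t=1 between 0 and 1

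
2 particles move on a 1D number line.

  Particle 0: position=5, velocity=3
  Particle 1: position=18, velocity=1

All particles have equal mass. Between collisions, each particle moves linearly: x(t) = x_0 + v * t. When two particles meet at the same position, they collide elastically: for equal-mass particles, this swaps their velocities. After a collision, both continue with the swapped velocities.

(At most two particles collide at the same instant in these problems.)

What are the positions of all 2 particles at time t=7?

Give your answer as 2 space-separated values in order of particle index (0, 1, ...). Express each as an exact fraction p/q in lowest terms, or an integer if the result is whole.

Answer: 25 26

Derivation:
Collision at t=13/2: particles 0 and 1 swap velocities; positions: p0=49/2 p1=49/2; velocities now: v0=1 v1=3
Advance to t=7 (no further collisions before then); velocities: v0=1 v1=3; positions = 25 26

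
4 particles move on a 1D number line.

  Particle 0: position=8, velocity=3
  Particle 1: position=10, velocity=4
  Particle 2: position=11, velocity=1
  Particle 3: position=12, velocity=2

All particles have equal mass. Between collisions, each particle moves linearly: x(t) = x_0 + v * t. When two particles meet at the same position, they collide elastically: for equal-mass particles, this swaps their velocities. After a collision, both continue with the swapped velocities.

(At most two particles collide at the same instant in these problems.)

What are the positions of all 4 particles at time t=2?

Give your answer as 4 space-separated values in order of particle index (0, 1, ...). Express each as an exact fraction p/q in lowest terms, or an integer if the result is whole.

Answer: 13 14 16 18

Derivation:
Collision at t=1/3: particles 1 and 2 swap velocities; positions: p0=9 p1=34/3 p2=34/3 p3=38/3; velocities now: v0=3 v1=1 v2=4 v3=2
Collision at t=1: particles 2 and 3 swap velocities; positions: p0=11 p1=12 p2=14 p3=14; velocities now: v0=3 v1=1 v2=2 v3=4
Collision at t=3/2: particles 0 and 1 swap velocities; positions: p0=25/2 p1=25/2 p2=15 p3=16; velocities now: v0=1 v1=3 v2=2 v3=4
Advance to t=2 (no further collisions before then); velocities: v0=1 v1=3 v2=2 v3=4; positions = 13 14 16 18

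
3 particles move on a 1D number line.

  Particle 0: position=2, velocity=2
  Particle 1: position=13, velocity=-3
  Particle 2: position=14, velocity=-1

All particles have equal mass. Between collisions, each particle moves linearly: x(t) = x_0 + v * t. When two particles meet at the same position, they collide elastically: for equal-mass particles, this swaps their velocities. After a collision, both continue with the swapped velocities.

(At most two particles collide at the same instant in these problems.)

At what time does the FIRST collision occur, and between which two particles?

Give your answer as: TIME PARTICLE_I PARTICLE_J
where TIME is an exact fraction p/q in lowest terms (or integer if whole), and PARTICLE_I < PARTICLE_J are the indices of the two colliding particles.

Answer: 11/5 0 1

Derivation:
Pair (0,1): pos 2,13 vel 2,-3 -> gap=11, closing at 5/unit, collide at t=11/5
Pair (1,2): pos 13,14 vel -3,-1 -> not approaching (rel speed -2 <= 0)
Earliest collision: t=11/5 between 0 and 1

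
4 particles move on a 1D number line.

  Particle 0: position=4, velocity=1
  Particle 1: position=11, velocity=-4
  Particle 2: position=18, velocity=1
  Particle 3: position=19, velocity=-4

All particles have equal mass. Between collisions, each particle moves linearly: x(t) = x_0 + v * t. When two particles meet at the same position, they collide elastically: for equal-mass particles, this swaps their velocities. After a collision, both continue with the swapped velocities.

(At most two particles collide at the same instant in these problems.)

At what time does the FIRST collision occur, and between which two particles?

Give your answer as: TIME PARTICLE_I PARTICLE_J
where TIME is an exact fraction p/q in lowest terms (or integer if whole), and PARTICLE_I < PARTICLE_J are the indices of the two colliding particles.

Pair (0,1): pos 4,11 vel 1,-4 -> gap=7, closing at 5/unit, collide at t=7/5
Pair (1,2): pos 11,18 vel -4,1 -> not approaching (rel speed -5 <= 0)
Pair (2,3): pos 18,19 vel 1,-4 -> gap=1, closing at 5/unit, collide at t=1/5
Earliest collision: t=1/5 between 2 and 3

Answer: 1/5 2 3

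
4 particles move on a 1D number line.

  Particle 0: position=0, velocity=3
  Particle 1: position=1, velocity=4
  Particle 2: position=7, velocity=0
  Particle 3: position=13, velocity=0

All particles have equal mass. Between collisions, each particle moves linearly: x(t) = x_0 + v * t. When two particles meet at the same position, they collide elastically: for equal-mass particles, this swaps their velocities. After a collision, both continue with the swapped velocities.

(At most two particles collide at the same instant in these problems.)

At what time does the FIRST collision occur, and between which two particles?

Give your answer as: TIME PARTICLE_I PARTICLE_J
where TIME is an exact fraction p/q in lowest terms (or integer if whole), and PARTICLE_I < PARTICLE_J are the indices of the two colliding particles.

Pair (0,1): pos 0,1 vel 3,4 -> not approaching (rel speed -1 <= 0)
Pair (1,2): pos 1,7 vel 4,0 -> gap=6, closing at 4/unit, collide at t=3/2
Pair (2,3): pos 7,13 vel 0,0 -> not approaching (rel speed 0 <= 0)
Earliest collision: t=3/2 between 1 and 2

Answer: 3/2 1 2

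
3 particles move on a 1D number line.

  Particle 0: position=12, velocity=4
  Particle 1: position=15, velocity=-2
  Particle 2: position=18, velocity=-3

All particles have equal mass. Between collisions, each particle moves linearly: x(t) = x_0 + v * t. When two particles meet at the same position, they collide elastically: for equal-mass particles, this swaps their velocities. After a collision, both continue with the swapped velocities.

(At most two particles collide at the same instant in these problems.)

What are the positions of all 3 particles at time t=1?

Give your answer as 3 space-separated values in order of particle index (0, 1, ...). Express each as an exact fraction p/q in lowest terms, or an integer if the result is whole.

Answer: 13 15 16

Derivation:
Collision at t=1/2: particles 0 and 1 swap velocities; positions: p0=14 p1=14 p2=33/2; velocities now: v0=-2 v1=4 v2=-3
Collision at t=6/7: particles 1 and 2 swap velocities; positions: p0=93/7 p1=108/7 p2=108/7; velocities now: v0=-2 v1=-3 v2=4
Advance to t=1 (no further collisions before then); velocities: v0=-2 v1=-3 v2=4; positions = 13 15 16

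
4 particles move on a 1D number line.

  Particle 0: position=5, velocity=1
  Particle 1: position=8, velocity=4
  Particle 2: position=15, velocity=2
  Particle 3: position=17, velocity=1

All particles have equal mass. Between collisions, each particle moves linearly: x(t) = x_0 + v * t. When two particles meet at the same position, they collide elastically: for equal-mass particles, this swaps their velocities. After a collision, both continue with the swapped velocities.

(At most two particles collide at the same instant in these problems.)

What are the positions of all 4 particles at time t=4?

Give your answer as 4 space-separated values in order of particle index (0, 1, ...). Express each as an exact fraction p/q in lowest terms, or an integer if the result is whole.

Answer: 9 21 23 24

Derivation:
Collision at t=2: particles 2 and 3 swap velocities; positions: p0=7 p1=16 p2=19 p3=19; velocities now: v0=1 v1=4 v2=1 v3=2
Collision at t=3: particles 1 and 2 swap velocities; positions: p0=8 p1=20 p2=20 p3=21; velocities now: v0=1 v1=1 v2=4 v3=2
Collision at t=7/2: particles 2 and 3 swap velocities; positions: p0=17/2 p1=41/2 p2=22 p3=22; velocities now: v0=1 v1=1 v2=2 v3=4
Advance to t=4 (no further collisions before then); velocities: v0=1 v1=1 v2=2 v3=4; positions = 9 21 23 24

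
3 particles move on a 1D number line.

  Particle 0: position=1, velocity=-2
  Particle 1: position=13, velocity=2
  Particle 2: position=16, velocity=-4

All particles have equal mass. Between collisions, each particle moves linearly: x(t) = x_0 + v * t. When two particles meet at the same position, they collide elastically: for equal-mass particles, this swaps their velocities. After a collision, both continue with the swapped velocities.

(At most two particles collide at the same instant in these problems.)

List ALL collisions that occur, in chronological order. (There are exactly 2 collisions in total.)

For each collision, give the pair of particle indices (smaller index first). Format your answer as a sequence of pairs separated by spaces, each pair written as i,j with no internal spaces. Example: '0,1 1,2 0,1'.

Collision at t=1/2: particles 1 and 2 swap velocities; positions: p0=0 p1=14 p2=14; velocities now: v0=-2 v1=-4 v2=2
Collision at t=15/2: particles 0 and 1 swap velocities; positions: p0=-14 p1=-14 p2=28; velocities now: v0=-4 v1=-2 v2=2

Answer: 1,2 0,1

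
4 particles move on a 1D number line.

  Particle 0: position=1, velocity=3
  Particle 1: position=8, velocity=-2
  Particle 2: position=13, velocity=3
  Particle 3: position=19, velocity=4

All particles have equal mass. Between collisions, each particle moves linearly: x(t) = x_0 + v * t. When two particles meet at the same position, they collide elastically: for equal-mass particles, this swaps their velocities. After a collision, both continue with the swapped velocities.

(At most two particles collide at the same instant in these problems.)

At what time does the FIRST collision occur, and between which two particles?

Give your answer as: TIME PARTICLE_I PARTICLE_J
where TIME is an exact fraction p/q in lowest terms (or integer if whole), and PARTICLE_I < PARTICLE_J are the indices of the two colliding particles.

Answer: 7/5 0 1

Derivation:
Pair (0,1): pos 1,8 vel 3,-2 -> gap=7, closing at 5/unit, collide at t=7/5
Pair (1,2): pos 8,13 vel -2,3 -> not approaching (rel speed -5 <= 0)
Pair (2,3): pos 13,19 vel 3,4 -> not approaching (rel speed -1 <= 0)
Earliest collision: t=7/5 between 0 and 1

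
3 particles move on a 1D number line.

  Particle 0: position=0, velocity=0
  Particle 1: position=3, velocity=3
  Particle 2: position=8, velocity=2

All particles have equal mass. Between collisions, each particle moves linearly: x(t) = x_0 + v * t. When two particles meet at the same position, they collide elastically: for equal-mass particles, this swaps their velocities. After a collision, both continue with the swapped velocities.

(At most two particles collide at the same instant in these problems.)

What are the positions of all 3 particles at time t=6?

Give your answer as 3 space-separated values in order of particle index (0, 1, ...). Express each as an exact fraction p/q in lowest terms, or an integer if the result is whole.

Collision at t=5: particles 1 and 2 swap velocities; positions: p0=0 p1=18 p2=18; velocities now: v0=0 v1=2 v2=3
Advance to t=6 (no further collisions before then); velocities: v0=0 v1=2 v2=3; positions = 0 20 21

Answer: 0 20 21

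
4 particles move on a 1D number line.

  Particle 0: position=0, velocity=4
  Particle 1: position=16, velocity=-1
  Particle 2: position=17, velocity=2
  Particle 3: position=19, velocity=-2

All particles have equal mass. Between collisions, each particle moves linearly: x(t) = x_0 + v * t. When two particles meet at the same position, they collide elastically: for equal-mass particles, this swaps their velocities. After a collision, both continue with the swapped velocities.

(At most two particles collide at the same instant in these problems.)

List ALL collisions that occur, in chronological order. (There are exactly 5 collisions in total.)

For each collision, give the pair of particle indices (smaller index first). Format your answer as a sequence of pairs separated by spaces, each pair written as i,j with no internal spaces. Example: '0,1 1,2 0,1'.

Collision at t=1/2: particles 2 and 3 swap velocities; positions: p0=2 p1=31/2 p2=18 p3=18; velocities now: v0=4 v1=-1 v2=-2 v3=2
Collision at t=3: particles 1 and 2 swap velocities; positions: p0=12 p1=13 p2=13 p3=23; velocities now: v0=4 v1=-2 v2=-1 v3=2
Collision at t=19/6: particles 0 and 1 swap velocities; positions: p0=38/3 p1=38/3 p2=77/6 p3=70/3; velocities now: v0=-2 v1=4 v2=-1 v3=2
Collision at t=16/5: particles 1 and 2 swap velocities; positions: p0=63/5 p1=64/5 p2=64/5 p3=117/5; velocities now: v0=-2 v1=-1 v2=4 v3=2
Collision at t=17/2: particles 2 and 3 swap velocities; positions: p0=2 p1=15/2 p2=34 p3=34; velocities now: v0=-2 v1=-1 v2=2 v3=4

Answer: 2,3 1,2 0,1 1,2 2,3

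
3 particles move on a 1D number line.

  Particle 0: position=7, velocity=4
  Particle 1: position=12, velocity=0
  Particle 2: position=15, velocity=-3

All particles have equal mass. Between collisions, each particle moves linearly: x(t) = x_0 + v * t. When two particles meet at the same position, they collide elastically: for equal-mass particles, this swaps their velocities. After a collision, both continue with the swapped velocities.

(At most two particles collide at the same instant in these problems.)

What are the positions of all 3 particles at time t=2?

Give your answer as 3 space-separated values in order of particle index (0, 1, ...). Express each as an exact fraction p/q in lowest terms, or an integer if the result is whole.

Collision at t=1: particles 1 and 2 swap velocities; positions: p0=11 p1=12 p2=12; velocities now: v0=4 v1=-3 v2=0
Collision at t=8/7: particles 0 and 1 swap velocities; positions: p0=81/7 p1=81/7 p2=12; velocities now: v0=-3 v1=4 v2=0
Collision at t=5/4: particles 1 and 2 swap velocities; positions: p0=45/4 p1=12 p2=12; velocities now: v0=-3 v1=0 v2=4
Advance to t=2 (no further collisions before then); velocities: v0=-3 v1=0 v2=4; positions = 9 12 15

Answer: 9 12 15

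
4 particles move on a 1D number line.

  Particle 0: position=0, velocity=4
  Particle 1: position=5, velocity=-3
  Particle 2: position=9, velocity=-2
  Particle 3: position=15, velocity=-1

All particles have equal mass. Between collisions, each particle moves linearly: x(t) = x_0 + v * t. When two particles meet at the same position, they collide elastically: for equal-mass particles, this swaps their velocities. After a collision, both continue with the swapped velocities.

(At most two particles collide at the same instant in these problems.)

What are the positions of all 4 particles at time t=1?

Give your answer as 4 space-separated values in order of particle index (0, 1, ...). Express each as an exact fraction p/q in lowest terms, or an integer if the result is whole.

Collision at t=5/7: particles 0 and 1 swap velocities; positions: p0=20/7 p1=20/7 p2=53/7 p3=100/7; velocities now: v0=-3 v1=4 v2=-2 v3=-1
Advance to t=1 (no further collisions before then); velocities: v0=-3 v1=4 v2=-2 v3=-1; positions = 2 4 7 14

Answer: 2 4 7 14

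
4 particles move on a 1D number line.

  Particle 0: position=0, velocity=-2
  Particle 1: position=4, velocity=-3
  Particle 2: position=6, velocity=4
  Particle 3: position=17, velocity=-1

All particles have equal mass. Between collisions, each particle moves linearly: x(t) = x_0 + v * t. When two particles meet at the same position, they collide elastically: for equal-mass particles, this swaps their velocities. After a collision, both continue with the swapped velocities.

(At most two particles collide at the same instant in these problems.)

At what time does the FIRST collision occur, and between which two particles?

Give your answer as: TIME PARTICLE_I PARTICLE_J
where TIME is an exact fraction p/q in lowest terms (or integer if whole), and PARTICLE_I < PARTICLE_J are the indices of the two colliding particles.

Pair (0,1): pos 0,4 vel -2,-3 -> gap=4, closing at 1/unit, collide at t=4
Pair (1,2): pos 4,6 vel -3,4 -> not approaching (rel speed -7 <= 0)
Pair (2,3): pos 6,17 vel 4,-1 -> gap=11, closing at 5/unit, collide at t=11/5
Earliest collision: t=11/5 between 2 and 3

Answer: 11/5 2 3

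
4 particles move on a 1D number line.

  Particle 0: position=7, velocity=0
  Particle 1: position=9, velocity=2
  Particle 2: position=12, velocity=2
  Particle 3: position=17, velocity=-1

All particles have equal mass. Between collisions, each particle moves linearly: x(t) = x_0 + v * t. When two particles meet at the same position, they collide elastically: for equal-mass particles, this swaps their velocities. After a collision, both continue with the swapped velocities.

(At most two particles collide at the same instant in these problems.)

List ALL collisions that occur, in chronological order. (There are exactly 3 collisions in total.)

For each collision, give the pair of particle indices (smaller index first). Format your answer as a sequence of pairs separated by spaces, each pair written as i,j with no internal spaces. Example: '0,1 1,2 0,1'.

Collision at t=5/3: particles 2 and 3 swap velocities; positions: p0=7 p1=37/3 p2=46/3 p3=46/3; velocities now: v0=0 v1=2 v2=-1 v3=2
Collision at t=8/3: particles 1 and 2 swap velocities; positions: p0=7 p1=43/3 p2=43/3 p3=52/3; velocities now: v0=0 v1=-1 v2=2 v3=2
Collision at t=10: particles 0 and 1 swap velocities; positions: p0=7 p1=7 p2=29 p3=32; velocities now: v0=-1 v1=0 v2=2 v3=2

Answer: 2,3 1,2 0,1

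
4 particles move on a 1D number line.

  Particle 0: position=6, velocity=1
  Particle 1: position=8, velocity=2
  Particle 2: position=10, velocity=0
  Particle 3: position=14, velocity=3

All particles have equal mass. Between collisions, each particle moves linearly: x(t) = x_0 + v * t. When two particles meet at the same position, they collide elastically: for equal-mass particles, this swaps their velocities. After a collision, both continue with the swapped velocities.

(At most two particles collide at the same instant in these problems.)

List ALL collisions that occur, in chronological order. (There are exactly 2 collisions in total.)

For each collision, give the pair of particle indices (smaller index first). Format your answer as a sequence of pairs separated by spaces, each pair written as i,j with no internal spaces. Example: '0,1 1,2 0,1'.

Answer: 1,2 0,1

Derivation:
Collision at t=1: particles 1 and 2 swap velocities; positions: p0=7 p1=10 p2=10 p3=17; velocities now: v0=1 v1=0 v2=2 v3=3
Collision at t=4: particles 0 and 1 swap velocities; positions: p0=10 p1=10 p2=16 p3=26; velocities now: v0=0 v1=1 v2=2 v3=3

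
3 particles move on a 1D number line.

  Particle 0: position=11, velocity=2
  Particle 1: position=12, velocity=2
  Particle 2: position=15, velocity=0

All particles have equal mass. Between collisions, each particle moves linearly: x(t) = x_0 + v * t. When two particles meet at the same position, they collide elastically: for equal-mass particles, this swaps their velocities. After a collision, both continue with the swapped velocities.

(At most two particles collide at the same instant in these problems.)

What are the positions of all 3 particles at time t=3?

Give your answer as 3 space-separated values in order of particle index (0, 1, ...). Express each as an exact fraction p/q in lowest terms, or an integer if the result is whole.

Answer: 15 17 18

Derivation:
Collision at t=3/2: particles 1 and 2 swap velocities; positions: p0=14 p1=15 p2=15; velocities now: v0=2 v1=0 v2=2
Collision at t=2: particles 0 and 1 swap velocities; positions: p0=15 p1=15 p2=16; velocities now: v0=0 v1=2 v2=2
Advance to t=3 (no further collisions before then); velocities: v0=0 v1=2 v2=2; positions = 15 17 18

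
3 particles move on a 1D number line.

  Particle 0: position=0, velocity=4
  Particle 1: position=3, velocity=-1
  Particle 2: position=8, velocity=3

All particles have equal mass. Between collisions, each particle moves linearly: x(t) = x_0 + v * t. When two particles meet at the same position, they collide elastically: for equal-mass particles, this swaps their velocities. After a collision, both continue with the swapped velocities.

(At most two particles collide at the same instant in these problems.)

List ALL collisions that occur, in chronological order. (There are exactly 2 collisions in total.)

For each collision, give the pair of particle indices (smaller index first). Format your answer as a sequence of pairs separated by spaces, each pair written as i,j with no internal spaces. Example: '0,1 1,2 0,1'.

Collision at t=3/5: particles 0 and 1 swap velocities; positions: p0=12/5 p1=12/5 p2=49/5; velocities now: v0=-1 v1=4 v2=3
Collision at t=8: particles 1 and 2 swap velocities; positions: p0=-5 p1=32 p2=32; velocities now: v0=-1 v1=3 v2=4

Answer: 0,1 1,2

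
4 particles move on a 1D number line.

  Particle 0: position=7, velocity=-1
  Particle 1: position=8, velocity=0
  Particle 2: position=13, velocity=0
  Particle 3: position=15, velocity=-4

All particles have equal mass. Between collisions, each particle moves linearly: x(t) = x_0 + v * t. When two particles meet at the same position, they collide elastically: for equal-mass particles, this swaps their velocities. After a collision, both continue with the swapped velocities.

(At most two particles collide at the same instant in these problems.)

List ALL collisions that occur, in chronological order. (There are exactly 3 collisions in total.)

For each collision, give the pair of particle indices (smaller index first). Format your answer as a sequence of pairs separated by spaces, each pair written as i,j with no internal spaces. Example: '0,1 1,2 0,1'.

Collision at t=1/2: particles 2 and 3 swap velocities; positions: p0=13/2 p1=8 p2=13 p3=13; velocities now: v0=-1 v1=0 v2=-4 v3=0
Collision at t=7/4: particles 1 and 2 swap velocities; positions: p0=21/4 p1=8 p2=8 p3=13; velocities now: v0=-1 v1=-4 v2=0 v3=0
Collision at t=8/3: particles 0 and 1 swap velocities; positions: p0=13/3 p1=13/3 p2=8 p3=13; velocities now: v0=-4 v1=-1 v2=0 v3=0

Answer: 2,3 1,2 0,1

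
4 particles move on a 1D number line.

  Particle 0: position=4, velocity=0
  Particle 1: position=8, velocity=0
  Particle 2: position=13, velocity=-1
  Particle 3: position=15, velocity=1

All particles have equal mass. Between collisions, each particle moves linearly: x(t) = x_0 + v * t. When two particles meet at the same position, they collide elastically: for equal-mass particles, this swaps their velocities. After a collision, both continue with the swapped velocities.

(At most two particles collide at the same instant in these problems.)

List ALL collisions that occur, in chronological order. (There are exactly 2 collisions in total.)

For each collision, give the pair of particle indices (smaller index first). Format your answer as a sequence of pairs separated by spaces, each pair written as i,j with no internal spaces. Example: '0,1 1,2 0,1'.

Collision at t=5: particles 1 and 2 swap velocities; positions: p0=4 p1=8 p2=8 p3=20; velocities now: v0=0 v1=-1 v2=0 v3=1
Collision at t=9: particles 0 and 1 swap velocities; positions: p0=4 p1=4 p2=8 p3=24; velocities now: v0=-1 v1=0 v2=0 v3=1

Answer: 1,2 0,1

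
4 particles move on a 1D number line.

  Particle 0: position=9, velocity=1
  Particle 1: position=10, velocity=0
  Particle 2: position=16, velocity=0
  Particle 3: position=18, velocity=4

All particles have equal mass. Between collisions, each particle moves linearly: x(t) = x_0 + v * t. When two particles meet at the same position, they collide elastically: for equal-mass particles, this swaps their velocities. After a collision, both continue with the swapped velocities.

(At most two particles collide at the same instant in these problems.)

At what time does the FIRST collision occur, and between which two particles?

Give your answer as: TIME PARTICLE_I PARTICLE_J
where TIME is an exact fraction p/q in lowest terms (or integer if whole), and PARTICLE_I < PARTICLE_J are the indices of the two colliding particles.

Answer: 1 0 1

Derivation:
Pair (0,1): pos 9,10 vel 1,0 -> gap=1, closing at 1/unit, collide at t=1
Pair (1,2): pos 10,16 vel 0,0 -> not approaching (rel speed 0 <= 0)
Pair (2,3): pos 16,18 vel 0,4 -> not approaching (rel speed -4 <= 0)
Earliest collision: t=1 between 0 and 1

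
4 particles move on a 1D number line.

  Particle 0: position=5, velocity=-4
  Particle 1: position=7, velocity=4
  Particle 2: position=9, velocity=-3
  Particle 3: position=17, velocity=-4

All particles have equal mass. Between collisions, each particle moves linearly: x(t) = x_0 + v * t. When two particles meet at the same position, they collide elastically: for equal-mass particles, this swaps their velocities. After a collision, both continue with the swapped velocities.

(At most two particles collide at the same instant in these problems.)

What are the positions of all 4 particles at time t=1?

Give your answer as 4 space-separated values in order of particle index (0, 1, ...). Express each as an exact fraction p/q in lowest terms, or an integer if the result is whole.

Collision at t=2/7: particles 1 and 2 swap velocities; positions: p0=27/7 p1=57/7 p2=57/7 p3=111/7; velocities now: v0=-4 v1=-3 v2=4 v3=-4
Advance to t=1 (no further collisions before then); velocities: v0=-4 v1=-3 v2=4 v3=-4; positions = 1 6 11 13

Answer: 1 6 11 13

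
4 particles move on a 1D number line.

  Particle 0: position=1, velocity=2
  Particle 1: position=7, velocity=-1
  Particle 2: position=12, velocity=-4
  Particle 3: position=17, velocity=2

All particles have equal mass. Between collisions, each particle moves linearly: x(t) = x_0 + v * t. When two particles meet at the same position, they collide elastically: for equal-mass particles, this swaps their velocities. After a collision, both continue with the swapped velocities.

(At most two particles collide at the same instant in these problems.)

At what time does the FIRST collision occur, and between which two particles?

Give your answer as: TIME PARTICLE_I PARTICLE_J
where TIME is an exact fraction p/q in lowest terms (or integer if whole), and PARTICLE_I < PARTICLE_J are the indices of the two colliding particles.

Pair (0,1): pos 1,7 vel 2,-1 -> gap=6, closing at 3/unit, collide at t=2
Pair (1,2): pos 7,12 vel -1,-4 -> gap=5, closing at 3/unit, collide at t=5/3
Pair (2,3): pos 12,17 vel -4,2 -> not approaching (rel speed -6 <= 0)
Earliest collision: t=5/3 between 1 and 2

Answer: 5/3 1 2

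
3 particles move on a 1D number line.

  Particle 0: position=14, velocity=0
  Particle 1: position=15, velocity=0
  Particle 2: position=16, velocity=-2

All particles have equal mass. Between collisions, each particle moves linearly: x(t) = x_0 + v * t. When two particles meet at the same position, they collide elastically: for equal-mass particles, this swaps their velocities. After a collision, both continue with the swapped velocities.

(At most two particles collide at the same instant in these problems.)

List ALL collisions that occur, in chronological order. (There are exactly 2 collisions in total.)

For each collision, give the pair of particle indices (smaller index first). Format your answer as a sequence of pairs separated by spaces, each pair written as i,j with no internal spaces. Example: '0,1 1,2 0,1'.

Answer: 1,2 0,1

Derivation:
Collision at t=1/2: particles 1 and 2 swap velocities; positions: p0=14 p1=15 p2=15; velocities now: v0=0 v1=-2 v2=0
Collision at t=1: particles 0 and 1 swap velocities; positions: p0=14 p1=14 p2=15; velocities now: v0=-2 v1=0 v2=0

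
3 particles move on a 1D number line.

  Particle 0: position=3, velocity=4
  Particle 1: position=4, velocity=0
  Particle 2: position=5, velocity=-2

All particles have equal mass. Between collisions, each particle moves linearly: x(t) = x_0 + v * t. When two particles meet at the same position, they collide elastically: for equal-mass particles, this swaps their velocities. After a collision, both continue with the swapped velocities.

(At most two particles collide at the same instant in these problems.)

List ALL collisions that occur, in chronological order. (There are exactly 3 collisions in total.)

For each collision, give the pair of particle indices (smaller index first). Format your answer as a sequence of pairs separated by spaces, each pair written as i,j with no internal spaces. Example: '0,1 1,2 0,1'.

Collision at t=1/4: particles 0 and 1 swap velocities; positions: p0=4 p1=4 p2=9/2; velocities now: v0=0 v1=4 v2=-2
Collision at t=1/3: particles 1 and 2 swap velocities; positions: p0=4 p1=13/3 p2=13/3; velocities now: v0=0 v1=-2 v2=4
Collision at t=1/2: particles 0 and 1 swap velocities; positions: p0=4 p1=4 p2=5; velocities now: v0=-2 v1=0 v2=4

Answer: 0,1 1,2 0,1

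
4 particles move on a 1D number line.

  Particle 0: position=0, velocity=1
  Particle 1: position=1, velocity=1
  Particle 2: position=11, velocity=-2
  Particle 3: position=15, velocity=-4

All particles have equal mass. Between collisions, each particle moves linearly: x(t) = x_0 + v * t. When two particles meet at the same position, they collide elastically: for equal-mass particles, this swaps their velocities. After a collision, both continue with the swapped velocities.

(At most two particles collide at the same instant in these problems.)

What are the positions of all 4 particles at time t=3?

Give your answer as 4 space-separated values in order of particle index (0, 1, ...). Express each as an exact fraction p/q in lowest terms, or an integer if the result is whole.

Answer: 3 3 4 5

Derivation:
Collision at t=2: particles 2 and 3 swap velocities; positions: p0=2 p1=3 p2=7 p3=7; velocities now: v0=1 v1=1 v2=-4 v3=-2
Collision at t=14/5: particles 1 and 2 swap velocities; positions: p0=14/5 p1=19/5 p2=19/5 p3=27/5; velocities now: v0=1 v1=-4 v2=1 v3=-2
Collision at t=3: particles 0 and 1 swap velocities; positions: p0=3 p1=3 p2=4 p3=5; velocities now: v0=-4 v1=1 v2=1 v3=-2
Advance to t=3 (no further collisions before then); velocities: v0=-4 v1=1 v2=1 v3=-2; positions = 3 3 4 5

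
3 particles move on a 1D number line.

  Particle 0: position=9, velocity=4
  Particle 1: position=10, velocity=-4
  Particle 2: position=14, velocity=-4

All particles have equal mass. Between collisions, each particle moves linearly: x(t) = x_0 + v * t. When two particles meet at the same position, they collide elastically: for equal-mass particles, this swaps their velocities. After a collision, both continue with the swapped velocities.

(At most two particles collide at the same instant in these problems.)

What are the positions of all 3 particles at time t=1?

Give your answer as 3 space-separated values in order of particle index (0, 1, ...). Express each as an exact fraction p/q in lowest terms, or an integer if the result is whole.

Collision at t=1/8: particles 0 and 1 swap velocities; positions: p0=19/2 p1=19/2 p2=27/2; velocities now: v0=-4 v1=4 v2=-4
Collision at t=5/8: particles 1 and 2 swap velocities; positions: p0=15/2 p1=23/2 p2=23/2; velocities now: v0=-4 v1=-4 v2=4
Advance to t=1 (no further collisions before then); velocities: v0=-4 v1=-4 v2=4; positions = 6 10 13

Answer: 6 10 13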